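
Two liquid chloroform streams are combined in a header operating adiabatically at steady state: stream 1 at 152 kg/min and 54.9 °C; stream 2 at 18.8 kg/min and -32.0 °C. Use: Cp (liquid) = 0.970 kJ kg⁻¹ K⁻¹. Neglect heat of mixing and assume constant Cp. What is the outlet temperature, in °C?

T_out = 45.3 °C

No heat crosses the boundary, so H_out = H_in.
Σ ṁᵢCp,ᵢTᵢ = 152×0.970×54.9 + 18.8×0.970×-32.0 = 7510.9
Σ ṁᵢCp,ᵢ = 152×0.970 + 18.8×0.970 = 165.68
T_out = 7510.9 / 165.68 = 45.335 °C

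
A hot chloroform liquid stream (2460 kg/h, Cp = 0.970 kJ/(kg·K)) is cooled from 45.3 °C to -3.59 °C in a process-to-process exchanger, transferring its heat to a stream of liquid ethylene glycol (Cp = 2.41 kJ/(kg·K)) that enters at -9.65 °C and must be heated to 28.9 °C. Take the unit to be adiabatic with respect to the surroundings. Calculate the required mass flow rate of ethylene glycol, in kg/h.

Heat released by hot stream: Q = 2460 × 0.970 × (45.3 − -3.59) = 116660 kJ/h
Energy balance on cold side (adiabatic exchanger): Q = ṁ_c·Cp_c·(T_c,out − T_c,in)
ṁ_c = 116660 / [2.41 × (28.9 − -9.65)] = 1255.7 kg/h

ṁ_c = 1260 kg/h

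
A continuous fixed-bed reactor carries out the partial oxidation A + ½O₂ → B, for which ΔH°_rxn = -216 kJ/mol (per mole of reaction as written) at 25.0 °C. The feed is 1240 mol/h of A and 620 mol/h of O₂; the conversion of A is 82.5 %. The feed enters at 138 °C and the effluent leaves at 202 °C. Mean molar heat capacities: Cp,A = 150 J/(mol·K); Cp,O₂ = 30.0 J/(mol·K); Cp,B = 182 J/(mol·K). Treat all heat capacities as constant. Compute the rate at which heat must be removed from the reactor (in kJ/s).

Extent of reaction ξ = 0.825 × 1240 = 1023 mol/h
Reaction term: ξ·ΔH°_rxn = 1023 × -216 = -220970 kJ/h
Sensible, feed 138→25 °C: -23120 kJ/h
Outlet flows (mol/h): A 217, O₂ 108.5, B 1023
Sensible, products 25→202 °C: 39292 kJ/h
Q = ΔH = -204800 kJ/h = -56.888 kW
Heat removed = 56.888 kJ/s

Q_out = 56.9 kJ/s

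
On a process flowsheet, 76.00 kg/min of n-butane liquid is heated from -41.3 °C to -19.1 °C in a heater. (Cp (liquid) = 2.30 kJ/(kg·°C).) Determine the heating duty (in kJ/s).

Q = 64.7 kJ/s

Q = ṁ·Cp·ΔT = 76.00 × 2.30 × (-19.1 − -41.3) = 3880.6 kJ/min
Converting: 3880.6 / 60 s = 64.676 kW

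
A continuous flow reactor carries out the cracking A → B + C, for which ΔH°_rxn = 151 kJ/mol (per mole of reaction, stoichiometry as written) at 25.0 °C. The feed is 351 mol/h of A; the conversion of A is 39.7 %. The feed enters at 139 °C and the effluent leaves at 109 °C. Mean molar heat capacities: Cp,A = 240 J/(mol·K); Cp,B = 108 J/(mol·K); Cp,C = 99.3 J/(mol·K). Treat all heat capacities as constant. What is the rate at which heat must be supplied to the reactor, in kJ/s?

Extent of reaction ξ = 0.397 × 351 = 139.35 mol/h
Reaction term: ξ·ΔH°_rxn = 139.35 × 151 = 21041 kJ/h
Sensible, feed 139→25 °C: -9603.4 kJ/h
Outlet flows (mol/h): A 211.65, B 139.35, C 139.35
Sensible, products 25→109 °C: 6693.4 kJ/h
Q = ΔH = 18131 kJ/h = 5.0365 kW
Heat supplied = 5.0365 kJ/s

Q_in = 5.04 kJ/s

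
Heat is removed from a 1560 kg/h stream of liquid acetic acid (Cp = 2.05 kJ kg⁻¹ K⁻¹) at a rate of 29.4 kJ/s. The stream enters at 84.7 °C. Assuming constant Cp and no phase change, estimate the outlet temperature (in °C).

Q = 29.4 kJ/s = 105840 kJ/h
ΔT = Q/(ṁ·Cp) = 105840/(1560×2.05) = 33.096 K
T_out = 84.7 − 33.096 = 51.604 °C

T_out = 51.6 °C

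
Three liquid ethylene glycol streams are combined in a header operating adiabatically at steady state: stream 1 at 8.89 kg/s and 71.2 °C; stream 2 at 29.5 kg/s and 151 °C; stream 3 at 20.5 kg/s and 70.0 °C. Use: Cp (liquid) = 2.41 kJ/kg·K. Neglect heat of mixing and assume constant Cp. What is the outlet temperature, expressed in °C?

T_out = 111 °C

No heat crosses the boundary, so H_out = H_in.
T_out = Σ ṁᵢCp,ᵢTᵢ / Σ ṁᵢCp,ᵢ
      = 15719 / 141.92 = 110.76 °C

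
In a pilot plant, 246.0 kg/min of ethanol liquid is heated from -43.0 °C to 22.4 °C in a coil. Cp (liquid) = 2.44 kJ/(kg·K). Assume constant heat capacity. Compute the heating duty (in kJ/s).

Q = 654 kJ/s

Q = ṁ·Cp·ΔT = 246.0 × 2.44 × (22.4 − -43.0) = 39256 kJ/min
Converting: 39256 / 60 s = 654.26 kW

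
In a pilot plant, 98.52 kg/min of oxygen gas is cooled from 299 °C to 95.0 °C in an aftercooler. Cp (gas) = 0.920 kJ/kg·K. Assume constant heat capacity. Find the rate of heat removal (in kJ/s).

Q = ṁ·Cp·ΔT = 98.52 × 0.920 × (95.0 − 299) = -18490 kJ/min
Converting: 18490 / 60 s = 308.17 kW

Q_c = 308 kJ/s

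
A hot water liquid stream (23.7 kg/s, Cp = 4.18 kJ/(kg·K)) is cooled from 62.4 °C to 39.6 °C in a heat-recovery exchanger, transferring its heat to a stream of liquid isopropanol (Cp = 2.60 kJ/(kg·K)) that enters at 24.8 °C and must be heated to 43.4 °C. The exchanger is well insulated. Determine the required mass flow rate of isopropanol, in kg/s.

Heat released by hot stream: Q = 23.7 × 4.18 × (62.4 − 39.6) = 2258.7 kJ/s
Energy balance on cold side (adiabatic exchanger): Q = ṁ_c·Cp_c·(T_c,out − T_c,in)
ṁ_c = 2258.7 / [2.60 × (43.4 − 24.8)] = 46.706 kg/s

ṁ_c = 46.7 kg/s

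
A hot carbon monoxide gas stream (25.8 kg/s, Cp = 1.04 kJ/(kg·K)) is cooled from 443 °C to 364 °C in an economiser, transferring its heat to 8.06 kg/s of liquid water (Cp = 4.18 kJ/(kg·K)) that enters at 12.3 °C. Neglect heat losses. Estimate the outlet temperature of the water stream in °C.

T_c,out = 75.2 °C

Heat released by hot stream: Q = 25.8 × 1.04 × (443 − 364) = 2119.7 kJ/s
Energy balance on cold side (adiabatic exchanger): Q = ṁ_c·Cp_c·(T_c,out − T_c,in)
T_c,out = 12.3 + 2119.7/(8.06 × 4.18) = 75.217 °C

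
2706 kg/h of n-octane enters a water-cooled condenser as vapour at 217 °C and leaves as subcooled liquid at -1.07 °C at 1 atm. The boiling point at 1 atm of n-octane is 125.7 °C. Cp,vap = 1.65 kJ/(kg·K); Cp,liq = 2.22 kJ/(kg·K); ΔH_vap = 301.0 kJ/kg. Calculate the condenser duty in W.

vapour 217→125.7 °C: -150.64 kJ/kg
condensation at 125.7 °C: -301 kJ/kg
liquid 125.7→-1.07 °C: -281.43 kJ/kg
Δh = -150.64 + -301 + -281.43 = -733.07 kJ/kg
Q = ṁ·Δh = 2706 kg/h × -733.07 kJ/kg = -1.9837e+06 kJ/h
|Q| = 551.03 kW = 551030 W

Q_c = 551000 W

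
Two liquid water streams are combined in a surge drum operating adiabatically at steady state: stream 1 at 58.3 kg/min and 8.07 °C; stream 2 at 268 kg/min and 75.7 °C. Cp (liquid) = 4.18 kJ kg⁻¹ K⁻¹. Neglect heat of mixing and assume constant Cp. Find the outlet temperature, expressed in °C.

T_out = 63.6 °C

No heat crosses the boundary, so H_out = H_in.
Σ ṁᵢCp,ᵢTᵢ = 58.3×4.18×8.07 + 268×4.18×75.7 = 86769
Σ ṁᵢCp,ᵢ = 58.3×4.18 + 268×4.18 = 1363.9
T_out = 86769 / 1363.9 = 63.617 °C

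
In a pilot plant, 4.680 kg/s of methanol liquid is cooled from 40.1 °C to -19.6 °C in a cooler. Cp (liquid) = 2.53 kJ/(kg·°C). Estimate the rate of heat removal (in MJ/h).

Q = ṁ·Cp·ΔT = 4.680 × 2.53 × (-19.6 − 40.1) = -706.87 kJ/s
Cooling duty = 2544.7 MJ/h

Q_c = 2540 MJ/h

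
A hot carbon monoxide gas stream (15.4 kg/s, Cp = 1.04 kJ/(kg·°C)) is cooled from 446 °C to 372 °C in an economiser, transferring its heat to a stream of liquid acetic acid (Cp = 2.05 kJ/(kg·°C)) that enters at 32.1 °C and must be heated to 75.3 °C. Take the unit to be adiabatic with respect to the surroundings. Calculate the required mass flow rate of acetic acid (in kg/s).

ṁ_c = 13.4 kg/s

Heat released by hot stream: Q = 15.4 × 1.04 × (446 − 372) = 1185.2 kJ/s
Energy balance on cold side (adiabatic exchanger): Q = ṁ_c·Cp_c·(T_c,out − T_c,in)
ṁ_c = 1185.2 / [2.05 × (75.3 − 32.1)] = 13.383 kg/s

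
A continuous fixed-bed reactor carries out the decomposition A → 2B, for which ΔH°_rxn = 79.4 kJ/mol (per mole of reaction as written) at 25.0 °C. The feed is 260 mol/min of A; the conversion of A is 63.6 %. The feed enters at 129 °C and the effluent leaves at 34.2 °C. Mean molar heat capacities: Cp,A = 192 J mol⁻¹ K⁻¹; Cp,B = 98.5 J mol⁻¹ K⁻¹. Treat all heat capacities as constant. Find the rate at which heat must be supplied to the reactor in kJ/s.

Extent of reaction ξ = 0.636 × 260 = 165.36 mol/min
Reaction term: ξ·ΔH°_rxn = 165.36 × 79.4 = 13130 kJ/min
Sensible, feed 129→25 °C: -5191.7 kJ/min
Outlet flows (mol/min): A 94.64, B 330.72
Sensible, products 25→34.2 °C: 466.87 kJ/min
Q = ΔH = 8404.8 kJ/min = 140.08 kW
Heat supplied = 140.08 kJ/s

Q_in = 140 kJ/s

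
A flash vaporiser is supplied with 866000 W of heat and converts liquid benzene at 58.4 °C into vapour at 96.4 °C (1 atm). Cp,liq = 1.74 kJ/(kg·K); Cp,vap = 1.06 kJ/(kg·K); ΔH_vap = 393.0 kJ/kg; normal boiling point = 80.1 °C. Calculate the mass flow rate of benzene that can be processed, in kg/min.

Δh = 1.74×(80.1−58.4) + 393.0 + 1.06×(96.4−80.1) = 448.04 kJ/kg
Q = 866000 W = 866 kJ/s = 51960 kJ/min
ṁ = Q/Δh = 51960 / 448.04 = 115.97 kg/min

ṁ = 116 kg/min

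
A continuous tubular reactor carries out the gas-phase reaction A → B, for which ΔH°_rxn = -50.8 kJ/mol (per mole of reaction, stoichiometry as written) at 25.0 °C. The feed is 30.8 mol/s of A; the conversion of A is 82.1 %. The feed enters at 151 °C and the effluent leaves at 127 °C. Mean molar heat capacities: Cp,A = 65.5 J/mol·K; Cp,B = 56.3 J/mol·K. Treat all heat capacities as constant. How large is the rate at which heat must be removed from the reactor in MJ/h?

Q_out = 4880 MJ/h

Extent of reaction ξ = 0.821 × 30.8 = 25.287 mol/s
Reaction term: ξ·ΔH°_rxn = 25.287 × -50.8 = -1284.6 kJ/s
Sensible, feed 151→25 °C: -254.19 kJ/s
Outlet flows (mol/s): A 5.5132, B 25.287
Sensible, products 25→127 °C: 182.05 kJ/s
Q = ΔH = -1356.7 kJ/s = -1356.7 kW
Heat removed = 4884.2 MJ/h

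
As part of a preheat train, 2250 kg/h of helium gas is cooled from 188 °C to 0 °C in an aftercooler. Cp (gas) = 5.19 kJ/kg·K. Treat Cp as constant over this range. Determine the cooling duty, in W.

Q = ṁ·Cp·ΔT = 2250 × 5.19 × (0 − 188) = -2.1954e+06 kJ/h
Converting: 2.1954e+06 / 3600 s = 609.83 kW
Cooling duty = 609820 W

Q_c = 610000 W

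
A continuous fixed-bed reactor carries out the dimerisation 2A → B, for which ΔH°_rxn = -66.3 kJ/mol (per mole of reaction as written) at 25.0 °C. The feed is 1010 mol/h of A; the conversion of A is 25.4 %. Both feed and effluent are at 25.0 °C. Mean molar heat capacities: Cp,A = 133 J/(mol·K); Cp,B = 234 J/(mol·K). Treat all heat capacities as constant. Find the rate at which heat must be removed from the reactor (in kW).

Q_out = 2.36 kW

Extent of reaction ξ = 0.254 × 1010 / 2 = 128.27 mol/h
Reaction term: ξ·ΔH°_rxn = 128.27 × -66.3 = -8504.3 kJ/h
Q = ΔH = -8504.3 kJ/h = -2.3623 kW
Heat removed = 2.3623 kW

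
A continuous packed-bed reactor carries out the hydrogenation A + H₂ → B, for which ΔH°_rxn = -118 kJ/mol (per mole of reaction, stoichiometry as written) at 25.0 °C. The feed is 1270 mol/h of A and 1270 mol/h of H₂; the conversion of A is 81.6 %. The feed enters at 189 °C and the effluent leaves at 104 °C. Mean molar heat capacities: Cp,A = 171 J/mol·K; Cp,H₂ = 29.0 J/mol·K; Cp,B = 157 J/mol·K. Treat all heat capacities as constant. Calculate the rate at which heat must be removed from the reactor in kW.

Extent of reaction ξ = 0.816 × 1270 = 1036.3 mol/h
Reaction term: ξ·ΔH°_rxn = 1036.3 × -118 = -122290 kJ/h
Sensible, feed 189→25 °C: -41656 kJ/h
Outlet flows (mol/h): A 233.68, H₂ 233.68, B 1036.3
Sensible, products 25→104 °C: 16546 kJ/h
Q = ΔH = -147400 kJ/h = -40.943 kW
Heat removed = 40.943 kW

Q_out = 40.9 kW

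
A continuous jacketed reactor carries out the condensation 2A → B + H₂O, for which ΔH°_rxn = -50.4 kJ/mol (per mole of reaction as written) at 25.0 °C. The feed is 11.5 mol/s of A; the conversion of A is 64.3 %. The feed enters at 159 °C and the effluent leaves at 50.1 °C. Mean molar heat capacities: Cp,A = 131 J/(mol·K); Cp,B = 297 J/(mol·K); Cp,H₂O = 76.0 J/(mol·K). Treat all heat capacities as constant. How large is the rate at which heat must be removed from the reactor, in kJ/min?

Q_out = 20400 kJ/min

Extent of reaction ξ = 0.643 × 11.5 / 2 = 3.6972 mol/s
Reaction term: ξ·ΔH°_rxn = 3.6972 × -50.4 = -186.34 kJ/s
Sensible, feed 159→25 °C: -201.87 kJ/s
Outlet flows (mol/s): A 4.1055, B 3.6972, H₂O 3.6972
Sensible, products 25→50.1 °C: 48.114 kJ/s
Q = ΔH = -340.1 kJ/s = -340.1 kW
Heat removed = 20406 kJ/min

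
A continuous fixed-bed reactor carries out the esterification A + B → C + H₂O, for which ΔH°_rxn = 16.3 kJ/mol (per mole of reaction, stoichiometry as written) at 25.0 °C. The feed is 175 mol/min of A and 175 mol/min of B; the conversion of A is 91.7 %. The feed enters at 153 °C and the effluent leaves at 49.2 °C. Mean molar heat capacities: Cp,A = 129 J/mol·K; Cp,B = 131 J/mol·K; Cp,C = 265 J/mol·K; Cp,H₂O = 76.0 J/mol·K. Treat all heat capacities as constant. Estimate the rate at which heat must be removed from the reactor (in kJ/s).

Extent of reaction ξ = 0.917 × 175 = 160.47 mol/min
Reaction term: ξ·ΔH°_rxn = 160.47 × 16.3 = 2615.7 kJ/min
Sensible, feed 153→25 °C: -5824 kJ/min
Outlet flows (mol/min): A 14.525, B 14.525, C 160.47, H₂O 160.47
Sensible, products 25→49.2 °C: 1415.7 kJ/min
Q = ΔH = -1792.6 kJ/min = -29.877 kW
Heat removed = 29.877 kJ/s

Q_out = 29.9 kJ/s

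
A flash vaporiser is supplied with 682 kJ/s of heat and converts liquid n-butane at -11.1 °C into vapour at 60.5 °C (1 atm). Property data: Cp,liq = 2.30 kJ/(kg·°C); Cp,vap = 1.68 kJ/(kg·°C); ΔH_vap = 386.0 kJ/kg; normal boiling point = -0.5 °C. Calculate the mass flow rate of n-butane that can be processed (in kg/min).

ṁ = 79.8 kg/min

Δh = 2.30×(-0.5−-11.1) + 386.0 + 1.68×(60.5−-0.5) = 512.86 kJ/kg
Q = 682 kJ/s = 682 kJ/s = 40920 kJ/min
ṁ = Q/Δh = 40920 / 512.86 = 79.788 kg/min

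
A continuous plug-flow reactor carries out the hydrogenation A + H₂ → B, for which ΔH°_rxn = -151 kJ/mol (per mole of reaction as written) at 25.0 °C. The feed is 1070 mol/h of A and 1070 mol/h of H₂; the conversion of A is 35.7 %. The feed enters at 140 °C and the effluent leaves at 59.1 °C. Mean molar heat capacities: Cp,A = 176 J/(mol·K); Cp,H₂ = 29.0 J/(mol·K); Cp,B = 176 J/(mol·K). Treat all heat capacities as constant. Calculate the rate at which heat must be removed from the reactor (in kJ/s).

Q_out = 21.1 kJ/s

Extent of reaction ξ = 0.357 × 1070 = 381.99 mol/h
Reaction term: ξ·ΔH°_rxn = 381.99 × -151 = -57680 kJ/h
Sensible, feed 140→25 °C: -25225 kJ/h
Outlet flows (mol/h): A 688.01, H₂ 688.01, B 381.99
Sensible, products 25→59.1 °C: 7102.1 kJ/h
Q = ΔH = -75804 kJ/h = -21.057 kW
Heat removed = 21.057 kJ/s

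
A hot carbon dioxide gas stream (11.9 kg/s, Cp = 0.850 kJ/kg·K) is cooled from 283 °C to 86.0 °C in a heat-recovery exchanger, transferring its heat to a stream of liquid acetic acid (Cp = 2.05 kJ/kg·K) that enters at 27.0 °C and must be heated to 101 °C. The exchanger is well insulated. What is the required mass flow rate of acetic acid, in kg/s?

ṁ_c = 13.1 kg/s

Heat released by hot stream: Q = 11.9 × 0.850 × (283 − 86.0) = 1992.7 kJ/s
Energy balance on cold side (adiabatic exchanger): Q = ṁ_c·Cp_c·(T_c,out − T_c,in)
ṁ_c = 1992.7 / [2.05 × (101 − 27.0)] = 13.135 kg/s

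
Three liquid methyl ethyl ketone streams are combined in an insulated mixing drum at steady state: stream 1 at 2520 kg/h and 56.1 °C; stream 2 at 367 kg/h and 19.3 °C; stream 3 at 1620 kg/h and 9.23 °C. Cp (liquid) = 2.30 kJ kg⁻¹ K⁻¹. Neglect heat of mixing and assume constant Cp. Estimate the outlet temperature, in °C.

No heat crosses the boundary, so H_out = H_in.
T_out = Σ ṁᵢCp,ᵢTᵢ / Σ ṁᵢCp,ᵢ
      = 375840 / 10366 = 36.256 °C

T_out = 36.3 °C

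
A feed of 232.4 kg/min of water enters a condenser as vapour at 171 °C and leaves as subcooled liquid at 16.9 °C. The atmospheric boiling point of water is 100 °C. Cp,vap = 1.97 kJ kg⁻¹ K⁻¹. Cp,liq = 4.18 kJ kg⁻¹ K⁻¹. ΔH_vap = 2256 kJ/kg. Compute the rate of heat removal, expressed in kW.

vapour 171→100 °C: -139.87 kJ/kg
condensation at 100 °C: -2256 kJ/kg
liquid 100→16.9 °C: -347.36 kJ/kg
Δh = -139.87 + -2256 + -347.36 = -2743.2 kJ/kg
Q = ṁ·Δh = 232.4 kg/min × -2743.2 kJ/kg = -637530 kJ/min
|Q| = 10625 kW

Q_c = 10600 kW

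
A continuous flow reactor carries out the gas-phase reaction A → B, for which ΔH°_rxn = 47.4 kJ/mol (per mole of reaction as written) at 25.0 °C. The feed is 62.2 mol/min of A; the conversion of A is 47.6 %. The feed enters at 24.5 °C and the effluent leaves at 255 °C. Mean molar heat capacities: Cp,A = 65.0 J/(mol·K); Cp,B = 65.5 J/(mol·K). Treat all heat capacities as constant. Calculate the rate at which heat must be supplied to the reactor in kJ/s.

Q_in = 39.0 kJ/s

Extent of reaction ξ = 0.476 × 62.2 = 29.607 mol/min
Reaction term: ξ·ΔH°_rxn = 29.607 × 47.4 = 1403.4 kJ/min
Sensible, feed 24.5→25 °C: 2.0215 kJ/min
Outlet flows (mol/min): A 32.593, B 29.607
Sensible, products 25→255 °C: 933.29 kJ/min
Q = ΔH = 2338.7 kJ/min = 38.978 kW
Heat supplied = 38.978 kJ/s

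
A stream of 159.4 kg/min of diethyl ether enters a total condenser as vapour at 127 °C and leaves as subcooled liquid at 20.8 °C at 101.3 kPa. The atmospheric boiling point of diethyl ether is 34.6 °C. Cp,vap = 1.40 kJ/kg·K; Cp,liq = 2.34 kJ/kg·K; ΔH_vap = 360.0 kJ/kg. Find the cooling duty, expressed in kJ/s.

vapour 127→34.6 °C: -129.36 kJ/kg
condensation at 34.6 °C: -360 kJ/kg
liquid 34.6→20.8 °C: -32.292 kJ/kg
Δh = -129.36 + -360 + -32.292 = -521.65 kJ/kg
Q = ṁ·Δh = 159.4 kg/min × -521.65 kJ/kg = -83151 kJ/min
|Q| = 1385.9 kW

Q_c = 1390 kJ/s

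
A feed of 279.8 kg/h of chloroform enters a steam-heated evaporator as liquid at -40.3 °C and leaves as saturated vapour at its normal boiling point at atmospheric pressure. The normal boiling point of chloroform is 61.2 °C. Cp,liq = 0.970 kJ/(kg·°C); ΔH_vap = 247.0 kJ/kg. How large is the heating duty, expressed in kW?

Q = 26.8 kW

liquid -40.3→61.2 °C: 98.455 kJ/kg
vaporisation at 61.2 °C: 247 kJ/kg
Δh = 98.455 + 247 = 345.45 kJ/kg
Q = ṁ·Δh = 279.8 kg/h × 345.45 kJ/kg = 96658 kJ/h
|Q| = 26.85 kW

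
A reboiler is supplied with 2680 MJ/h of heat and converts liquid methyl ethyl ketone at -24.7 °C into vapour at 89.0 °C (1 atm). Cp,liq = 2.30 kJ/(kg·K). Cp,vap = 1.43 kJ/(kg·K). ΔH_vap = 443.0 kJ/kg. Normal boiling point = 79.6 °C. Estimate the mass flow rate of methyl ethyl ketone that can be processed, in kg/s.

ṁ = 1.07 kg/s

Δh = 2.30×(79.6−-24.7) + 443.0 + 1.43×(89.0−79.6) = 696.33 kJ/kg
Q = 2680 MJ/h = 744.44 kJ/s = 744.44 kJ/s
ṁ = Q/Δh = 744.44 / 696.33 = 1.0691 kg/s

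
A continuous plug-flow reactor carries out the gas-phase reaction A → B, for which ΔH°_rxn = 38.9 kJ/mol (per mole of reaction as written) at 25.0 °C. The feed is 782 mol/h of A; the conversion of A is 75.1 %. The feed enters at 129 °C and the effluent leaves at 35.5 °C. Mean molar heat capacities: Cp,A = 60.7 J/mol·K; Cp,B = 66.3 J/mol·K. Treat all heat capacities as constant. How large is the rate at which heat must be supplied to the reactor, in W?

Q_in = 5120 W

Extent of reaction ξ = 0.751 × 782 = 587.28 mol/h
Reaction term: ξ·ΔH°_rxn = 587.28 × 38.9 = 22845 kJ/h
Sensible, feed 129→25 °C: -4936.6 kJ/h
Outlet flows (mol/h): A 194.72, B 587.28
Sensible, products 25→35.5 °C: 532.94 kJ/h
Q = ΔH = 18442 kJ/h = 5.1227 kW
Heat supplied = 5122.7 W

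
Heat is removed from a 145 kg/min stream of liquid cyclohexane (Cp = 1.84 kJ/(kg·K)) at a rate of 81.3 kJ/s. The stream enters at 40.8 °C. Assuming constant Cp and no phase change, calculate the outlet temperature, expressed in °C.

T_out = 22.5 °C

Q = 81.3 kJ/s = 4878 kJ/min
ΔT = Q/(ṁ·Cp) = 4878/(145×1.84) = 18.283 K
T_out = 40.8 − 18.283 = 22.517 °C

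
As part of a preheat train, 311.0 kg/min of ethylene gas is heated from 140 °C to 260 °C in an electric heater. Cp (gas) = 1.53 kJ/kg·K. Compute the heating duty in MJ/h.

Q = 3430 MJ/h

Q = ṁ·Cp·ΔT = 311.0 × 1.53 × (260 − 140) = 57100 kJ/min
Converting: 57100 / 60 s = 951.66 kW
Heating duty = 3426 MJ/h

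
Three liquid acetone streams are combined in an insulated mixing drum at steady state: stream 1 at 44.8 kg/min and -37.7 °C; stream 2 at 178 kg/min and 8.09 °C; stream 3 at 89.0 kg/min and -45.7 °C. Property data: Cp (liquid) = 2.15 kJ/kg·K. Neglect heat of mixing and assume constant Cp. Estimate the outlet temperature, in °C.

Energy balance with Q = 0: Σ ṁᵢCp,ᵢ(T_out − Tᵢ) = 0
T_out = Σ ṁᵢCp,ᵢTᵢ / Σ ṁᵢCp,ᵢ
      = -9279.9 / 670.37 = -13.843 °C

T_out = -13.8 °C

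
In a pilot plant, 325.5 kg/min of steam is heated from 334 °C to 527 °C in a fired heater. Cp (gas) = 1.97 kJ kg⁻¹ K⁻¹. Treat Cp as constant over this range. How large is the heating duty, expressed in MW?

Q = ṁ·Cp·ΔT = 325.5 × 1.97 × (527 − 334) = 123760 kJ/min
Converting: 123760 / 60 s = 2062.6 kW
Heating duty = 2.0626 MW

Q = 2.06 MW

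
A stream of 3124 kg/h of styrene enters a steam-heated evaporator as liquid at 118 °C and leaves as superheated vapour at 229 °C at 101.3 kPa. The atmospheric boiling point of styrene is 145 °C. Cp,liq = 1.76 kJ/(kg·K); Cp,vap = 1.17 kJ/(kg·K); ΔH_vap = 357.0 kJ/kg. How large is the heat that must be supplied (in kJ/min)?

Q = 26200 kJ/min

liquid 118→145 °C: 47.52 kJ/kg
vaporisation at 145 °C: 357 kJ/kg
vapour 145→229 °C: 98.28 kJ/kg
Δh = 47.52 + 357 + 98.28 = 502.8 kJ/kg
Q = ṁ·Δh = 3124 kg/h × 502.8 kJ/kg = 1.5707e+06 kJ/h
|Q| = 436.32 kW = 26179 kJ/min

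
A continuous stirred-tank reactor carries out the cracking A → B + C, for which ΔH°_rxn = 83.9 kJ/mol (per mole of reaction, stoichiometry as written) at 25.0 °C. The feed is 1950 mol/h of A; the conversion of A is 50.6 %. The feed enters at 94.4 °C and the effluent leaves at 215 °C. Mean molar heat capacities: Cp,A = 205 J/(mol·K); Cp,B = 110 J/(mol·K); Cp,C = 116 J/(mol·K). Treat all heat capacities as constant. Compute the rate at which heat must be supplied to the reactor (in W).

Extent of reaction ξ = 0.506 × 1950 = 986.7 mol/h
Reaction term: ξ·ΔH°_rxn = 986.7 × 83.9 = 82784 kJ/h
Sensible, feed 94.4→25 °C: -27743 kJ/h
Outlet flows (mol/h): A 963.3, B 986.7, C 986.7
Sensible, products 25→215 °C: 79889 kJ/h
Q = ΔH = 134930 kJ/h = 37.481 kW
Heat supplied = 37481 W

Q_in = 37500 W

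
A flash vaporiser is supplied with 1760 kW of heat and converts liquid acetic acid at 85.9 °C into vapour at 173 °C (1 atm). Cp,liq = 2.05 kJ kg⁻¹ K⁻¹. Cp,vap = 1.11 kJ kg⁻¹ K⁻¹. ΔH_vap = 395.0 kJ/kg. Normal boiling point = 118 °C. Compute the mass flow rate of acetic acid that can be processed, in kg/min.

ṁ = 202 kg/min

Δh = 2.05×(118−85.9) + 395.0 + 1.11×(173−118) = 521.85 kJ/kg
Q = 1760 kW = 1760 kJ/s = 105600 kJ/min
ṁ = Q/Δh = 105600 / 521.85 = 202.36 kg/min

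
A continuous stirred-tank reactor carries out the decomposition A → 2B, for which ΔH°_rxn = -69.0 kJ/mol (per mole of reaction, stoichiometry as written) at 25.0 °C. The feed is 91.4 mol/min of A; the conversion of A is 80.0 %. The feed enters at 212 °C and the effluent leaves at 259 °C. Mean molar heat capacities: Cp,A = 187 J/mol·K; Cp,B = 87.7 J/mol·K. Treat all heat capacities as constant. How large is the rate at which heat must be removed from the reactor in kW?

Q_out = 74.0 kW

Extent of reaction ξ = 0.800 × 91.4 = 73.12 mol/min
Reaction term: ξ·ΔH°_rxn = 73.12 × -69.0 = -5045.3 kJ/min
Sensible, feed 212→25 °C: -3196.2 kJ/min
Outlet flows (mol/min): A 18.28, B 146.24
Sensible, products 25→259 °C: 3801 kJ/min
Q = ΔH = -4440.4 kJ/min = -74.007 kW
Heat removed = 74.007 kW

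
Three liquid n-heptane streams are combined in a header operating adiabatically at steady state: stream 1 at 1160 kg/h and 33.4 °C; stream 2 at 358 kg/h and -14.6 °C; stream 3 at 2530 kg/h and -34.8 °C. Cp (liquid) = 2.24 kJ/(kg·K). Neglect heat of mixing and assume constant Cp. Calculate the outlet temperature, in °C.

No heat crosses the boundary, so H_out = H_in.
T_out = Σ ṁᵢCp,ᵢTᵢ / Σ ṁᵢCp,ᵢ
      = -122140 / 9067.5 = -13.47 °C

T_out = -13.5 °C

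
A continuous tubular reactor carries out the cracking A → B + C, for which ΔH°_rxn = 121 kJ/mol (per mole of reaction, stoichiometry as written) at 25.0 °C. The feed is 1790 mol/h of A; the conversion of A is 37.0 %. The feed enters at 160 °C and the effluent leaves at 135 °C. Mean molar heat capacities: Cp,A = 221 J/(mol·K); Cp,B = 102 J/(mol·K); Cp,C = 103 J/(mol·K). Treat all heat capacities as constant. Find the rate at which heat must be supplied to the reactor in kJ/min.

Q_in = 1150 kJ/min

Extent of reaction ξ = 0.370 × 1790 = 662.3 mol/h
Reaction term: ξ·ΔH°_rxn = 662.3 × 121 = 80138 kJ/h
Sensible, feed 160→25 °C: -53405 kJ/h
Outlet flows (mol/h): A 1127.7, B 662.3, C 662.3
Sensible, products 25→135 °C: 42349 kJ/h
Q = ΔH = 69083 kJ/h = 19.19 kW
Heat supplied = 1151.4 kJ/min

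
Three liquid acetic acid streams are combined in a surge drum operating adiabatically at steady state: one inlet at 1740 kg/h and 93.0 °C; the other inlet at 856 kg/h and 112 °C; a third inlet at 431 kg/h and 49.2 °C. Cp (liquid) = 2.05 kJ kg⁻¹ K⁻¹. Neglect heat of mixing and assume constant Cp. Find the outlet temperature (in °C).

Energy balance with Q = 0: Σ ṁᵢCp,ᵢ(T_out − Tᵢ) = 0
Σ ṁᵢCp,ᵢTᵢ = 1740×2.05×93.0 + 856×2.05×112 + 431×2.05×49.2 = 571740
Σ ṁᵢCp,ᵢ = 1740×2.05 + 856×2.05 + 431×2.05 = 6205.3
T_out = 571740 / 6205.3 = 92.137 °C

T_out = 92.1 °C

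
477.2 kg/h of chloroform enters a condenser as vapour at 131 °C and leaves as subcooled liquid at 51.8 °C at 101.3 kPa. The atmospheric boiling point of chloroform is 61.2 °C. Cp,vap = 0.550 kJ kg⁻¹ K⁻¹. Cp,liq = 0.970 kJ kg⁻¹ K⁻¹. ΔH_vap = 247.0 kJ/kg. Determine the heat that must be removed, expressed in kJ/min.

vapour 131→61.2 °C: -38.39 kJ/kg
condensation at 61.2 °C: -247 kJ/kg
liquid 61.2→51.8 °C: -9.118 kJ/kg
Δh = -38.39 + -247 + -9.118 = -294.51 kJ/kg
Q = ṁ·Δh = 477.2 kg/h × -294.51 kJ/kg = -140540 kJ/h
|Q| = 39.039 kW = 2342.3 kJ/min

Q_c = 2340 kJ/min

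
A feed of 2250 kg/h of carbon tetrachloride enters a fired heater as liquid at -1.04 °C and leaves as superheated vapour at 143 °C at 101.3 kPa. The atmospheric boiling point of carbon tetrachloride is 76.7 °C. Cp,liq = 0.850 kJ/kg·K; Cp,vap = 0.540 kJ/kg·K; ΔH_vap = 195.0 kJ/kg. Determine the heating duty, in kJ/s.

liquid -1.04→76.7 °C: 66.079 kJ/kg
vaporisation at 76.7 °C: 195 kJ/kg
vapour 76.7→143 °C: 35.802 kJ/kg
Δh = 66.079 + 195 + 35.802 = 296.88 kJ/kg
Q = ṁ·Δh = 2250 kg/h × 296.88 kJ/kg = 667980 kJ/h
|Q| = 185.55 kW

Q = 186 kJ/s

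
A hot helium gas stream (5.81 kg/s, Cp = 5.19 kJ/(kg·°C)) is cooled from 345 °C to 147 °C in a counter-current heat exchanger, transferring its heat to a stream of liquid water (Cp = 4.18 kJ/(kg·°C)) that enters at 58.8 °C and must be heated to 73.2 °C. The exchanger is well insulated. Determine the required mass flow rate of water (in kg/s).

Heat released by hot stream: Q = 5.81 × 5.19 × (345 − 147) = 5970.5 kJ/s
Energy balance on cold side (adiabatic exchanger): Q = ṁ_c·Cp_c·(T_c,out − T_c,in)
ṁ_c = 5970.5 / [4.18 × (73.2 − 58.8)] = 99.19 kg/s

ṁ_c = 99.2 kg/s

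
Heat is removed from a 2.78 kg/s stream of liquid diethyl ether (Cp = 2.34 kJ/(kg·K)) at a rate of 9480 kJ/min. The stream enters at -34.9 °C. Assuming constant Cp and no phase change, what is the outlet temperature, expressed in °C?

Q = 9480 kJ/min = 158 kJ/s
ΔT = Q/(ṁ·Cp) = 158/(2.78×2.34) = 24.288 K
T_out = -34.9 − 24.288 = -59.188 °C

T_out = -59.2 °C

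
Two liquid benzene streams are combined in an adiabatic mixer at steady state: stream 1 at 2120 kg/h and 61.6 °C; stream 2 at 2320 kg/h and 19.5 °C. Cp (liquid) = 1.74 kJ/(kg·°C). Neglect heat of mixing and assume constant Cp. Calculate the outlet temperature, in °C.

T_out = 39.6 °C

Adiabatic, steady state ⇒ Σ ṁᵢCp,ᵢ(T_out − Tᵢ) = 0
Σ ṁᵢCp,ᵢTᵢ = 2120×1.74×61.6 + 2320×1.74×19.5 = 305950
Σ ṁᵢCp,ᵢ = 2120×1.74 + 2320×1.74 = 7725.6
T_out = 305950 / 7725.6 = 39.602 °C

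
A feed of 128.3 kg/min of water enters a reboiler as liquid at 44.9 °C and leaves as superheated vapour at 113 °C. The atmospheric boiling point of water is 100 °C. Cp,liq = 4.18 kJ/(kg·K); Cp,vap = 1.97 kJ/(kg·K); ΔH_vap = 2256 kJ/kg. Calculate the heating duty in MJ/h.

Q = 19300 MJ/h

liquid 44.9→100 °C: 230.32 kJ/kg
vaporisation at 100 °C: 2256 kJ/kg
vapour 100→113 °C: 25.61 kJ/kg
Δh = 230.32 + 2256 + 25.61 = 2511.9 kJ/kg
Q = ṁ·Δh = 128.3 kg/min × 2511.9 kJ/kg = 322280 kJ/min
|Q| = 5371.3 kW = 19337 MJ/h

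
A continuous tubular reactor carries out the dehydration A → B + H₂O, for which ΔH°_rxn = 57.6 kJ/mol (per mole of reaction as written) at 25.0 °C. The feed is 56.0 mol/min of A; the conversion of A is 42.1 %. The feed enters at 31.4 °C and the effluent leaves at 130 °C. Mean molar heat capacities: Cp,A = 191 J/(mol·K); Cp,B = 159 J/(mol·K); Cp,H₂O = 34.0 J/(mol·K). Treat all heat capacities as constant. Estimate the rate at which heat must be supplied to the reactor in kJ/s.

Q_in = 40.3 kJ/s

Extent of reaction ξ = 0.421 × 56.0 = 23.576 mol/min
Reaction term: ξ·ΔH°_rxn = 23.576 × 57.6 = 1358 kJ/min
Sensible, feed 31.4→25 °C: -68.454 kJ/min
Outlet flows (mol/min): A 32.424, B 23.576, H₂O 23.576
Sensible, products 25→130 °C: 1128 kJ/min
Q = ΔH = 2417.6 kJ/min = 40.293 kW
Heat supplied = 40.293 kJ/s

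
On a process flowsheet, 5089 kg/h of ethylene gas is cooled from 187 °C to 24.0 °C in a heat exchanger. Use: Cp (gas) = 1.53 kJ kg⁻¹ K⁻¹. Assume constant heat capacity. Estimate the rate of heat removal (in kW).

Q_c = 353 kW

Q = ṁ·Cp·ΔT = 5089 × 1.53 × (24.0 − 187) = -1.2691e+06 kJ/h
Converting: 1.2691e+06 / 3600 s = 352.54 kW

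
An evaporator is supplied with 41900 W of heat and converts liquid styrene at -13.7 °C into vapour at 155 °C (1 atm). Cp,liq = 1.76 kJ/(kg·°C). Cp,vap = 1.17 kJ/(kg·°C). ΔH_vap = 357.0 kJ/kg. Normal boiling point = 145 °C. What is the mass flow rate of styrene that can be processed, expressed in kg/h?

ṁ = 233 kg/h

Δh = 1.76×(145−-13.7) + 357.0 + 1.17×(155−145) = 648.01 kJ/kg
Q = 41900 W = 41.9 kJ/s = 150840 kJ/h
ṁ = Q/Δh = 150840 / 648.01 = 232.77 kg/h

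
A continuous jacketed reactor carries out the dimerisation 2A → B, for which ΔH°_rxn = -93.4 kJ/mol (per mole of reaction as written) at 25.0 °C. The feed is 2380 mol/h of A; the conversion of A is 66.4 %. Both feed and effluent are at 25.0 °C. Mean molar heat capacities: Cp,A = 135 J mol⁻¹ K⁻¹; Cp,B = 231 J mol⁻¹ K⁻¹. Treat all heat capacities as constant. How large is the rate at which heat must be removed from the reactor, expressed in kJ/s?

Q_out = 20.5 kJ/s

Extent of reaction ξ = 0.664 × 2380 / 2 = 790.16 mol/h
Reaction term: ξ·ΔH°_rxn = 790.16 × -93.4 = -73801 kJ/h
Q = ΔH = -73801 kJ/h = -20.5 kW
Heat removed = 20.5 kJ/s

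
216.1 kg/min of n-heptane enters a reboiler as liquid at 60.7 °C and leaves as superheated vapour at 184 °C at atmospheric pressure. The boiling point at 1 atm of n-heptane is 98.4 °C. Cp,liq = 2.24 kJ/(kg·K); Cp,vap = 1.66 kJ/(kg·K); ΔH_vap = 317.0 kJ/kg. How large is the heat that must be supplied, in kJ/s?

liquid 60.7→98.4 °C: 84.448 kJ/kg
vaporisation at 98.4 °C: 317 kJ/kg
vapour 98.4→184 °C: 142.1 kJ/kg
Δh = 84.448 + 317 + 142.1 = 543.54 kJ/kg
Q = ṁ·Δh = 216.1 kg/min × 543.54 kJ/kg = 117460 kJ/min
|Q| = 1957.7 kW

Q = 1960 kJ/s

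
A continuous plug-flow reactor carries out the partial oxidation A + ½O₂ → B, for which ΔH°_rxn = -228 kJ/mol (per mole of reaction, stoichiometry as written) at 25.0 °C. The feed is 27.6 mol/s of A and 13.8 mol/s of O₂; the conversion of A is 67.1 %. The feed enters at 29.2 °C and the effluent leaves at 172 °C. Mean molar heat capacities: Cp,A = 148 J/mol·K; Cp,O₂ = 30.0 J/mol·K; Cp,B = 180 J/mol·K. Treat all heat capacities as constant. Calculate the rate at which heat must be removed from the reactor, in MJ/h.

Extent of reaction ξ = 0.671 × 27.6 = 18.52 mol/s
Reaction term: ξ·ΔH°_rxn = 18.52 × -228 = -4222.5 kJ/s
Sensible, feed 29.2→25 °C: -18.895 kJ/s
Outlet flows (mol/s): A 9.0804, O₂ 4.5402, B 18.52
Sensible, products 25→172 °C: 707.6 kJ/s
Q = ΔH = -3533.8 kJ/s = -3533.8 kW
Heat removed = 12722 MJ/h

Q_out = 12700 MJ/h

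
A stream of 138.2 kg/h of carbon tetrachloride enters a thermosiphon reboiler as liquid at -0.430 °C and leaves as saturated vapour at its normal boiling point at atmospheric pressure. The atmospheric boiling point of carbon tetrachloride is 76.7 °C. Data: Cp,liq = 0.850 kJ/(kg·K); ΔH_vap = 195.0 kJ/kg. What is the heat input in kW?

liquid -0.430→76.7 °C: 65.561 kJ/kg
vaporisation at 76.7 °C: 195 kJ/kg
Δh = 65.561 + 195 = 260.56 kJ/kg
Q = ṁ·Δh = 138.2 kg/h × 260.56 kJ/kg = 36009 kJ/h
|Q| = 10.003 kW

Q = 10.0 kW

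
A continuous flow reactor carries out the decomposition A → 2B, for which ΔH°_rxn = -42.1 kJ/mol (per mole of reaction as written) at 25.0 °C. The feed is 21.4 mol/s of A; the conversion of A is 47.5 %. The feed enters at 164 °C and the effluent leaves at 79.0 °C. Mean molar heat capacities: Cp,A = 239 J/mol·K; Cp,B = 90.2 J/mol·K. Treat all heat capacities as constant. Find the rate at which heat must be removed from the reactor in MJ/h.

Extent of reaction ξ = 0.475 × 21.4 = 10.165 mol/s
Reaction term: ξ·ΔH°_rxn = 10.165 × -42.1 = -427.95 kJ/s
Sensible, feed 164→25 °C: -710.93 kJ/s
Outlet flows (mol/s): A 11.235, B 20.33
Sensible, products 25→79.0 °C: 244.02 kJ/s
Q = ΔH = -894.85 kJ/s = -894.85 kW
Heat removed = 3221.5 MJ/h

Q_out = 3220 MJ/h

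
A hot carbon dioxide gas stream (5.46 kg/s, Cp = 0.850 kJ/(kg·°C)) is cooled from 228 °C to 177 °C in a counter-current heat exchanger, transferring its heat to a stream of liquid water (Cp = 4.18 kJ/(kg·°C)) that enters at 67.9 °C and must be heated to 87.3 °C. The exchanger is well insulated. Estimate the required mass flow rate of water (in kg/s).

Heat released by hot stream: Q = 5.46 × 0.850 × (228 − 177) = 236.69 kJ/s
Energy balance on cold side (adiabatic exchanger): Q = ṁ_c·Cp_c·(T_c,out − T_c,in)
ṁ_c = 236.69 / [4.18 × (87.3 − 67.9)] = 2.9188 kg/s

ṁ_c = 2.92 kg/s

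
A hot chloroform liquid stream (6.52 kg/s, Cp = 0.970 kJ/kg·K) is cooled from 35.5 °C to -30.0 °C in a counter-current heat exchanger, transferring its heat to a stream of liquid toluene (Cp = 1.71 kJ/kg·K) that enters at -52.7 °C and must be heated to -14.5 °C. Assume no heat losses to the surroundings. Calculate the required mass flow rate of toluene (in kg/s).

Heat released by hot stream: Q = 6.52 × 0.970 × (35.5 − -30.0) = 414.25 kJ/s
Energy balance on cold side (adiabatic exchanger): Q = ṁ_c·Cp_c·(T_c,out − T_c,in)
ṁ_c = 414.25 / [1.71 × (-14.5 − -52.7)] = 6.3416 kg/s

ṁ_c = 6.34 kg/s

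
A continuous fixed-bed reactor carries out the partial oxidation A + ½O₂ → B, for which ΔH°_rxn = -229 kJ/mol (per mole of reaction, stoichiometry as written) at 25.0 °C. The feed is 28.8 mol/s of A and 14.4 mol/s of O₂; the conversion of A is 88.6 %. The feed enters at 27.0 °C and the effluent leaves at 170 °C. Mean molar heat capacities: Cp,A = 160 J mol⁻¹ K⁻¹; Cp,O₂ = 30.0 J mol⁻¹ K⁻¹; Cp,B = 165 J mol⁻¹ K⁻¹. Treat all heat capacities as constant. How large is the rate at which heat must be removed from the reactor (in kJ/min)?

Q_out = 310000 kJ/min

Extent of reaction ξ = 0.886 × 28.8 = 25.517 mol/s
Reaction term: ξ·ΔH°_rxn = 25.517 × -229 = -5843.3 kJ/s
Sensible, feed 27.0→25 °C: -10.08 kJ/s
Outlet flows (mol/s): A 3.2832, O₂ 1.6416, B 25.517
Sensible, products 25→170 °C: 693.8 kJ/s
Q = ΔH = -5159.6 kJ/s = -5159.6 kW
Heat removed = 309580 kJ/min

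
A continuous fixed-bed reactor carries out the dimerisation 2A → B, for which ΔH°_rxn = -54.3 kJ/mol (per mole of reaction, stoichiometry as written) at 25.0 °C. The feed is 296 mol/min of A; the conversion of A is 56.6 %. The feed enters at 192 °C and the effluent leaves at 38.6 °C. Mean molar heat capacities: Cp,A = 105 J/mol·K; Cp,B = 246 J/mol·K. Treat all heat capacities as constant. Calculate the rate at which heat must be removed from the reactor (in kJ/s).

Q_out = 155 kJ/s

Extent of reaction ξ = 0.566 × 296 / 2 = 83.768 mol/min
Reaction term: ξ·ΔH°_rxn = 83.768 × -54.3 = -4548.6 kJ/min
Sensible, feed 192→25 °C: -5190.4 kJ/min
Outlet flows (mol/min): A 128.46, B 83.768
Sensible, products 25→38.6 °C: 463.7 kJ/min
Q = ΔH = -9275.3 kJ/min = -154.59 kW
Heat removed = 154.59 kJ/s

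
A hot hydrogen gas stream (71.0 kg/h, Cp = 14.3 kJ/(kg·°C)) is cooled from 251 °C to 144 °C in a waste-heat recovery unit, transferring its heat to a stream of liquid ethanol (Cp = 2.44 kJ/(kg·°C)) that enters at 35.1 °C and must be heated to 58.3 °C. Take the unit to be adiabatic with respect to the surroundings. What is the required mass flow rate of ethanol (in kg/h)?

ṁ_c = 1920 kg/h

Heat released by hot stream: Q = 71.0 × 14.3 × (251 − 144) = 108640 kJ/h
Energy balance on cold side (adiabatic exchanger): Q = ṁ_c·Cp_c·(T_c,out − T_c,in)
ṁ_c = 108640 / [2.44 × (58.3 − 35.1)] = 1919.1 kg/h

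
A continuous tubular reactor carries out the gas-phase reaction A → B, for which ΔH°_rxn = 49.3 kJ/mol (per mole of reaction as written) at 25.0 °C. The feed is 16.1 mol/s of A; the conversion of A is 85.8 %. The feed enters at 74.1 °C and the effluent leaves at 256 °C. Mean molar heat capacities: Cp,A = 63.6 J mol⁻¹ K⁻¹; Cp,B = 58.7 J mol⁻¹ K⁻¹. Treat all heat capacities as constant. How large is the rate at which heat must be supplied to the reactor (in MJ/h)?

Q_in = 3070 MJ/h

Extent of reaction ξ = 0.858 × 16.1 = 13.814 mol/s
Reaction term: ξ·ΔH°_rxn = 13.814 × 49.3 = 681.02 kJ/s
Sensible, feed 74.1→25 °C: -50.276 kJ/s
Outlet flows (mol/s): A 2.2862, B 13.814
Sensible, products 25→256 °C: 220.9 kJ/s
Q = ΔH = 851.64 kJ/s = 851.64 kW
Heat supplied = 3065.9 MJ/h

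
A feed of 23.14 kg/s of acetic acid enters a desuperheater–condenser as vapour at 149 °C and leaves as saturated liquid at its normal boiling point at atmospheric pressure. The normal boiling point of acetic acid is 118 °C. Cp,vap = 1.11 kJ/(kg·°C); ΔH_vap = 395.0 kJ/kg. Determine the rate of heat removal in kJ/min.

vapour 149→118 °C: -34.41 kJ/kg
condensation at 118 °C: -395 kJ/kg
Δh = -34.41 + -395 = -429.41 kJ/kg
Q = ṁ·Δh = 23.14 kg/s × -429.41 kJ/kg = -9936.5 kJ/s
|Q| = 9936.5 kW = 596190 kJ/min

Q_c = 596000 kJ/min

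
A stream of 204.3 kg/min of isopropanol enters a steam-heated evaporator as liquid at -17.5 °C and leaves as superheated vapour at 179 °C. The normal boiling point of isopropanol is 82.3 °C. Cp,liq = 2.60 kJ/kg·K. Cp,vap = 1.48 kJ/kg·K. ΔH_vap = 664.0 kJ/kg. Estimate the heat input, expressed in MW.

liquid -17.5→82.3 °C: 259.48 kJ/kg
vaporisation at 82.3 °C: 664 kJ/kg
vapour 82.3→179 °C: 143.12 kJ/kg
Δh = 259.48 + 664 + 143.12 = 1066.6 kJ/kg
Q = ṁ·Δh = 204.3 kg/min × 1066.6 kJ/kg = 217910 kJ/min
|Q| = 3631.8 kW = 3.6318 MW

Q = 3.63 MW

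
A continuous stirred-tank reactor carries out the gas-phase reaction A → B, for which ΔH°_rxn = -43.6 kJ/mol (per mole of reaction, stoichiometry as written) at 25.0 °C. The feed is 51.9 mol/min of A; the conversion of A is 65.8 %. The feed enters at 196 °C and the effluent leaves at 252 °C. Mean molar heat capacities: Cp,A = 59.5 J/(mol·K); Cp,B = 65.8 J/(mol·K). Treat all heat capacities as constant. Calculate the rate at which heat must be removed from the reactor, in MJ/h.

Extent of reaction ξ = 0.658 × 51.9 = 34.15 mol/min
Reaction term: ξ·ΔH°_rxn = 34.15 × -43.6 = -1488.9 kJ/min
Sensible, feed 196→25 °C: -528.06 kJ/min
Outlet flows (mol/min): A 17.75, B 34.15
Sensible, products 25→252 °C: 749.83 kJ/min
Q = ΔH = -1267.2 kJ/min = -21.12 kW
Heat removed = 76.031 MJ/h

Q_out = 76.0 MJ/h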